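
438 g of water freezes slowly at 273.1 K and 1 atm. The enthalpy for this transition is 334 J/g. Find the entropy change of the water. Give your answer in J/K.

ΔS = -536 J/K

Heat released by the substance: Q = −mL = −438 × 334 = −146292 J.
At constant T, ΔS = Q_rev/T = −146292 / 273.1 = -536 J/K.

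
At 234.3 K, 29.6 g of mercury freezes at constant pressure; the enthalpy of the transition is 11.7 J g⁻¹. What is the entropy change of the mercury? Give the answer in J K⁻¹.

ΔS = -1.48 J/K

Heat released by the substance: Q = −mL = −29.6 × 11.7 = −346.32 J.
At constant T, ΔS = Q_rev/T = −346.32 / 234.3 = -1.48 J/K.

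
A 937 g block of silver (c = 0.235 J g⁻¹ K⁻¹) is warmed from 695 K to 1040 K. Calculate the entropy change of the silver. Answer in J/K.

ΔS = ∫dQ_rev/T = m c ln(T₂/T₁) = 937 × 0.235 × ln(1040/695) = 88.8 J/K.

ΔS = 88.8 J/K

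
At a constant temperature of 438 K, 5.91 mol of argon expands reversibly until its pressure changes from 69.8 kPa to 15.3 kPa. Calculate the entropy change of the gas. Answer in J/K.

ΔS_gas = 74.6 J/K

For an isothermal ideal gas ΔS_gas = nR ln(P₁/P₂) = 5.91 × 8.314 × ln(69.8/15.3) = 74.6 J/K.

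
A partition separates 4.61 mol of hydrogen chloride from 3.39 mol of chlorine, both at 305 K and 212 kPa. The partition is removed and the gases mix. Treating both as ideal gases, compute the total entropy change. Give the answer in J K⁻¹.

ΔS_mix = 45.3 J/K

Mole fractions: x_A = 4.61/8 = 0.576, x_B = 0.424.
ΔS_mix = −R(n_A ln x_A + n_B ln x_B) = −8.314 × (4.61 ln 0.576 + 3.39 ln 0.424) = 45.3 J/K.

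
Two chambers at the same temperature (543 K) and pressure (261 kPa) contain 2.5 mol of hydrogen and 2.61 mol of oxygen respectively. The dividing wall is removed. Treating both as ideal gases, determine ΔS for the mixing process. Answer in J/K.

ΔS_mix = 29.4 J/K

Mole fractions: x_A = 2.5/5.11 = 0.489, x_B = 0.511.
ΔS_mix = −R(n_A ln x_A + n_B ln x_B) = −8.314 × (2.5 ln 0.489 + 2.61 ln 0.511) = 29.4 J/K.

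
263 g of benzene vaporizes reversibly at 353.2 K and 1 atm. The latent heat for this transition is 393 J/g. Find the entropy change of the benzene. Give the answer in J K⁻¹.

Heat absorbed by the substance: Q = mL = 263 × 393 = 103359 J.
At constant T, ΔS = Q_rev/T = 103359 / 353.2 = 293 J/K.

ΔS = 293 J/K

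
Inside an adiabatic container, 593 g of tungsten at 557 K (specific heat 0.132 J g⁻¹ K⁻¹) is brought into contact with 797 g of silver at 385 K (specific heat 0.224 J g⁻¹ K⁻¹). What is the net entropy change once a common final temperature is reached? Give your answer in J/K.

ΔS_total = 3.88 J/K

Energy balance: T_f = (m₁c₁T₁ + m₂c₂T₂)/(m₁c₁ + m₂c₂) = 437.43 K.
ΔS₁ = m₁c₁ ln(T_f/T₁) = 78.276 × ln(437.43/557) = -18.916 J/K.
ΔS₂ = m₂c₂ ln(T_f/T₂) = 178.528 × ln(437.43/385) = 22.792 J/K.
ΔS_total = -18.916 + 22.792 = 3.88 J/K.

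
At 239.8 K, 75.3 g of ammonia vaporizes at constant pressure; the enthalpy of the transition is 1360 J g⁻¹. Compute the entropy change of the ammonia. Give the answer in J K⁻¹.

ΔS = 427 J/K

Heat absorbed by the substance: Q = mL = 75.3 × 1360 = 102408 J.
At constant T, ΔS = Q_rev/T = 102408 / 239.8 = 427 J/K.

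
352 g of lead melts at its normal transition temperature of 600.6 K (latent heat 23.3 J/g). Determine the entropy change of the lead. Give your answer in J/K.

Heat absorbed by the substance: Q = mL = 352 × 23.3 = 8201.6 J.
At constant T, ΔS = Q_rev/T = 8201.6 / 600.6 = 13.7 J/K.

ΔS = 13.7 J/K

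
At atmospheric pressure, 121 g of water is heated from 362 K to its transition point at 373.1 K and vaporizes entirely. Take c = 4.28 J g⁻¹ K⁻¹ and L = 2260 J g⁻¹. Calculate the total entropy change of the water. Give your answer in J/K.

ΔS = 749 J/K

Warming step: ΔS₁ = m c ln(T_tr/T_i) = 121 × 4.28 × ln(373.1/362) = 15.64 J/K.
Phase change: ΔS₂ = +mL/T_tr = 121 × 2260 / 373.1 = 732.9 J/K.
ΔS_total = (15.64) + (732.9) = 749 J/K.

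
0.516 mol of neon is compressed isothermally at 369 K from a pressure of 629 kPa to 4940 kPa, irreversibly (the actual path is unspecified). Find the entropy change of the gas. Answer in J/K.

ΔS_gas = -8.84 J/K

Entropy is a state function, so ΔS_gas depends only on the end states.
For an isothermal ideal gas ΔS_gas = nR ln(P₁/P₂) = 0.516 × 8.314 × ln(629/4940) = -8.84 J/K.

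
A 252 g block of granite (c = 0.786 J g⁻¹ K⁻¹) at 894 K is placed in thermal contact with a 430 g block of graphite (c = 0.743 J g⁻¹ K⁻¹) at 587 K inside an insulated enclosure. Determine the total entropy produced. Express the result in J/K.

Energy balance: T_f = (m₁c₁T₁ + m₂c₂T₂)/(m₁c₁ + m₂c₂) = 704.49 K.
ΔS₁ = m₁c₁ ln(T_f/T₁) = 198.072 × ln(704.49/894) = -47.19 J/K.
ΔS₂ = m₂c₂ ln(T_f/T₂) = 319.49 × ln(704.49/587) = 58.29 J/K.
ΔS_total = -47.19 + 58.29 = 11.1 J/K.

ΔS_total = 11.1 J/K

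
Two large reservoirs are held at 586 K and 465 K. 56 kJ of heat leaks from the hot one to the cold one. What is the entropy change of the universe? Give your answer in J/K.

ΔS_hot = −Q/T_H = −56000/586 = -95.563 J/K and ΔS_cold = +Q/T_C = 56000/465 = 120.43 J/K.
ΔS_total = -95.563 + 120.43 = 24.9 J/K, positive as the second law requires.

ΔS_total = 24.9 J/K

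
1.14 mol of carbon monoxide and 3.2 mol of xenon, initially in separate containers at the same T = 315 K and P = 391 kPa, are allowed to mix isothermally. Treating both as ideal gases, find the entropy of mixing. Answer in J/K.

Mole fractions: x_A = 1.14/4.34 = 0.263, x_B = 0.737.
ΔS_mix = −R(n_A ln x_A + n_B ln x_B) = −8.314 × (1.14 ln 0.263 + 3.2 ln 0.737) = 20.8 J/K.

ΔS_mix = 20.8 J/K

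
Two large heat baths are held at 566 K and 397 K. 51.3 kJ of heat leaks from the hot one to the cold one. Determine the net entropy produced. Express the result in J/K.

ΔS_hot = −Q/T_H = −51300/566 = -90.64 J/K and ΔS_cold = +Q/T_C = 51300/397 = 129.2 J/K.
ΔS_total = -90.64 + 129.2 = 38.6 J/K, positive as the second law requires.

ΔS_total = 38.6 J/K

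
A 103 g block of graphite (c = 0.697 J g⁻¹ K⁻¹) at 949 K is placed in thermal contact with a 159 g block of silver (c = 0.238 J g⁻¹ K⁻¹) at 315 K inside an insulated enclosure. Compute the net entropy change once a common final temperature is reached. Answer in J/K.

Energy balance: T_f = (m₁c₁T₁ + m₂c₂T₂)/(m₁c₁ + m₂c₂) = 730.16 K.
ΔS₁ = m₁c₁ ln(T_f/T₁) = 71.791 × ln(730.16/949) = -18.82 J/K.
ΔS₂ = m₂c₂ ln(T_f/T₂) = 37.842 × ln(730.16/315) = 31.81 J/K.
ΔS_total = -18.82 + 31.81 = 13 J/K.

ΔS_total = 13 J/K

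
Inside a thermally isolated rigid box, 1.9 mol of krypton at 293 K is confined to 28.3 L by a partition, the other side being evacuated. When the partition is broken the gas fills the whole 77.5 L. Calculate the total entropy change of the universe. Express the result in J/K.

No heat is exchanged and no work is done, so the ideal-gas temperature stays constant.
Entropy is a state function; using a reversible isothermal path, ΔS_gas = nR ln(V₂/V₁) = 1.9 × 8.314 × ln(77.5/28.3) = 15.9 J/K.
The insulated surroundings exchange no heat, so ΔS_surr = 0 and ΔS_universe = ΔS_gas.

ΔS_universe = 15.9 J/K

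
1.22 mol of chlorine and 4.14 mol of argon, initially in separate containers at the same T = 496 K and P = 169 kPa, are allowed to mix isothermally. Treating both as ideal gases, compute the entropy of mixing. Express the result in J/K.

Mole fractions: x_A = 1.22/5.36 = 0.228, x_B = 0.772.
ΔS_mix = −R(n_A ln x_A + n_B ln x_B) = −8.314 × (1.22 ln 0.228 + 4.14 ln 0.772) = 23.9 J/K.

ΔS_mix = 23.9 J/K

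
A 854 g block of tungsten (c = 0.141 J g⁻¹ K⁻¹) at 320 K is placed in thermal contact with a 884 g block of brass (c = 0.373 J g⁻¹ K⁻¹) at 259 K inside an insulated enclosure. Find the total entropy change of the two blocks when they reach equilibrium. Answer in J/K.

ΔS_total = 2.04 J/K

Energy balance: T_f = (m₁c₁T₁ + m₂c₂T₂)/(m₁c₁ + m₂c₂) = 275.32 K.
ΔS₁ = m₁c₁ ln(T_f/T₁) = 120.414 × ln(275.32/320) = -18.11 J/K.
ΔS₂ = m₂c₂ ln(T_f/T₂) = 329.732 × ln(275.32/259) = 20.15 J/K.
ΔS_total = -18.11 + 20.15 = 2.04 J/K.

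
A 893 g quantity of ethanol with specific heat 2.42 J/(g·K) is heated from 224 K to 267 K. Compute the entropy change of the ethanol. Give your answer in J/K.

ΔS = 379 J/K

ΔS = ∫dQ_rev/T = m c ln(T₂/T₁) = 893 × 2.42 × ln(267/224) = 379 J/K.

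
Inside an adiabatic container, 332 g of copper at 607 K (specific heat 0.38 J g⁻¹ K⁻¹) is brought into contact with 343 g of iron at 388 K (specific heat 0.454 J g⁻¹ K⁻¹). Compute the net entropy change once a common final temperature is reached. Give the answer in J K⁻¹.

Energy balance: T_f = (m₁c₁T₁ + m₂c₂T₂)/(m₁c₁ + m₂c₂) = 486.02 K.
ΔS₁ = m₁c₁ ln(T_f/T₁) = 126.16 × ln(486.02/607) = -28.04 J/K.
ΔS₂ = m₂c₂ ln(T_f/T₂) = 155.722 × ln(486.02/388) = 35.07 J/K.
ΔS_total = -28.04 + 35.07 = 7.03 J/K.

ΔS_total = 7.03 J/K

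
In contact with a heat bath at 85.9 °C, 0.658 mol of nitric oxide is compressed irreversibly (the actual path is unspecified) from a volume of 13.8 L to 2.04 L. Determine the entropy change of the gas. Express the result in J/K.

ΔS_gas = -10.5 J/K

Entropy is a state function, so ΔS_gas depends only on the end states.
For an isothermal ideal gas ΔS_gas = nR ln(V₂/V₁) = 0.658 × 8.314 × ln(2.04/13.8) = -10.5 J/K.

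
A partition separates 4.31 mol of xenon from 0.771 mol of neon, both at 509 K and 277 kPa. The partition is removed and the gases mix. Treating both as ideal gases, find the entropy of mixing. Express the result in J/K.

ΔS_mix = 18 J/K

Mole fractions: x_A = 4.31/5.08 = 0.848, x_B = 0.152.
ΔS_mix = −R(n_A ln x_A + n_B ln x_B) = −8.314 × (4.31 ln 0.848 + 0.771 ln 0.152) = 18 J/K.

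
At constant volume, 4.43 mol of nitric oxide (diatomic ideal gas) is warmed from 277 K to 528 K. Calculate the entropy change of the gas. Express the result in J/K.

At constant volume, ΔS = nC_V ln(T₂/T₁) with C_V = 5R/2 = 20.79 J mol⁻¹ K⁻¹.
ΔS = 4.43 × 20.79 × ln(528/277) = 59.4 J/K.

ΔS = 59.4 J/K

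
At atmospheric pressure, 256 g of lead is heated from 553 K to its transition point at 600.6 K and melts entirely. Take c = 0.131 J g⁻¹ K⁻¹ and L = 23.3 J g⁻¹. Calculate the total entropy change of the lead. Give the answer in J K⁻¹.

Warming step: ΔS₁ = m c ln(T_tr/T_i) = 256 × 0.131 × ln(600.6/553) = 2.769 J/K.
Phase change: ΔS₂ = +mL/T_tr = 256 × 23.3 / 600.6 = 9.931 J/K.
ΔS_total = (2.769) + (9.931) = 12.7 J/K.

ΔS = 12.7 J/K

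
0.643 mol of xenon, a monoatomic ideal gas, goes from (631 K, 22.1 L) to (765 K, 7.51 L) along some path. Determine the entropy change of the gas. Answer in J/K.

Entropy is a state function: ΔS = nC_V ln(T₂/T₁) + nR ln(V₂/V₁), with C_V = 3R/2 = 12.47 J mol⁻¹ K⁻¹ for a monoatomic ideal gas.
ΔS = 0.643 × [12.47 × ln(765/631) + 8.314 × ln(7.51/22.1)] = -4.23 J/K.

ΔS = -4.23 J/K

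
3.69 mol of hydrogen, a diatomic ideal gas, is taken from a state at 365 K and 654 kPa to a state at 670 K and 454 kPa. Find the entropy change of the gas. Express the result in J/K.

ΔS = 76.4 J/K

ΔS = nC_p ln(T₂/T₁) − nR ln(P₂/P₁), with C_p = 7R/2 = 29.1 J mol⁻¹ K⁻¹ for a diatomic ideal gas.
ΔS = 3.69 × [29.1 × ln(670/365) − 8.314 × ln(454/654)] = 76.4 J/K.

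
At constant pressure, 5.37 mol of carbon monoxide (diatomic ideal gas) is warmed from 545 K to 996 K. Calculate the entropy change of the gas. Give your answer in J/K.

At constant pressure, ΔS = nC_p ln(T₂/T₁) with C_p = 7R/2 = 29.1 J mol⁻¹ K⁻¹.
ΔS = 5.37 × 29.1 × ln(996/545) = 94.2 J/K.

ΔS = 94.2 J/K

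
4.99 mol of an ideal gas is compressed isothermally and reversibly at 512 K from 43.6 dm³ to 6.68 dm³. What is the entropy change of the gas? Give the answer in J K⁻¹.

For an isothermal ideal gas ΔS_gas = nR ln(V₂/V₁) = 4.99 × 8.314 × ln(6.68/43.6) = -77.8 J/K.

ΔS_gas = -77.8 J/K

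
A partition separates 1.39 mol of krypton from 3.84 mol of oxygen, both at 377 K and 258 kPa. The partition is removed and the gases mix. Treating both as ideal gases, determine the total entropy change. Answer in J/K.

ΔS_mix = 25.2 J/K

Mole fractions: x_A = 1.39/5.23 = 0.266, x_B = 0.734.
ΔS_mix = −R(n_A ln x_A + n_B ln x_B) = −8.314 × (1.39 ln 0.266 + 3.84 ln 0.734) = 25.2 J/K.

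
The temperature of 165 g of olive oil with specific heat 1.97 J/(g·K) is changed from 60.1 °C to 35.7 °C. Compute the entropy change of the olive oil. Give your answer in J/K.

In kelvin: T₁ = 333.25 K, T₂ = 308.85 K. ΔS = ∫dQ_rev/T = m c ln(T₂/T₁) = 165 × 1.97 × ln(308.85/333.25) = -24.7 J/K.

ΔS = -24.7 J/K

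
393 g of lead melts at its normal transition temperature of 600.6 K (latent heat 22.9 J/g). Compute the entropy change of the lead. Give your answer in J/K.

Heat absorbed by the substance: Q = mL = 393 × 22.9 = 8999.7 J.
At constant T, ΔS = Q_rev/T = 8999.7 / 600.6 = 15 J/K.

ΔS = 15 J/K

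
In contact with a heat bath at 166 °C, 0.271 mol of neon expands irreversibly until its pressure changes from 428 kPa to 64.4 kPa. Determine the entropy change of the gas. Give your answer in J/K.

Entropy is a state function, so ΔS_gas depends only on the end states.
For an isothermal ideal gas ΔS_gas = nR ln(P₁/P₂) = 0.271 × 8.314 × ln(428/64.4) = 4.27 J/K.

ΔS_gas = 4.27 J/K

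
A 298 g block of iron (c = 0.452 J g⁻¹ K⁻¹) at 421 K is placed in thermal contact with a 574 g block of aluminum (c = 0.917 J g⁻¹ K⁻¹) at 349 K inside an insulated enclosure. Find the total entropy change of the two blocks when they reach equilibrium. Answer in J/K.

ΔS_total = 1.96 J/K

Energy balance: T_f = (m₁c₁T₁ + m₂c₂T₂)/(m₁c₁ + m₂c₂) = 363.67 K.
ΔS₁ = m₁c₁ ln(T_f/T₁) = 134.696 × ln(363.67/421) = -19.717 J/K.
ΔS₂ = m₂c₂ ln(T_f/T₂) = 526.358 × ln(363.67/349) = 21.674 J/K.
ΔS_total = -19.717 + 21.674 = 1.96 J/K.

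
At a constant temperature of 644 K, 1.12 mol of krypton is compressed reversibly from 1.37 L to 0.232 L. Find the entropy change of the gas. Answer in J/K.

ΔS_gas = -16.5 J/K

For an isothermal ideal gas ΔS_gas = nR ln(V₂/V₁) = 1.12 × 8.314 × ln(0.232/1.37) = -16.5 J/K.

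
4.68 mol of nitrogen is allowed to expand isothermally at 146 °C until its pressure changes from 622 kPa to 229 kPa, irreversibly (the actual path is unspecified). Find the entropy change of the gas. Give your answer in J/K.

Entropy is a state function, so ΔS_gas depends only on the end states.
For an isothermal ideal gas ΔS_gas = nR ln(P₁/P₂) = 4.68 × 8.314 × ln(622/229) = 38.9 J/K.

ΔS_gas = 38.9 J/K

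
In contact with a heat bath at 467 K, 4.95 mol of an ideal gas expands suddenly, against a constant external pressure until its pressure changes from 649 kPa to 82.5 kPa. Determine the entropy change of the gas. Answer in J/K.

Entropy is a state function, so ΔS_gas depends only on the end states.
For an isothermal ideal gas ΔS_gas = nR ln(P₁/P₂) = 4.95 × 8.314 × ln(649/82.5) = 84.9 J/K.

ΔS_gas = 84.9 J/K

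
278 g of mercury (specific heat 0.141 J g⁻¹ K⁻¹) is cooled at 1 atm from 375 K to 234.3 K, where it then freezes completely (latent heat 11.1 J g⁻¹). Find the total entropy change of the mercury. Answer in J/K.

Cooling step: ΔS₁ = m c ln(T_tr/T_i) = 278 × 0.141 × ln(234.3/375) = -18.44 J/K.
Phase change: ΔS₂ = −mL/T_tr = −278 × 11.1 / 234.3 = -13.17 J/K.
ΔS_total = (-18.44) + (-13.17) = -31.6 J/K.

ΔS = -31.6 J/K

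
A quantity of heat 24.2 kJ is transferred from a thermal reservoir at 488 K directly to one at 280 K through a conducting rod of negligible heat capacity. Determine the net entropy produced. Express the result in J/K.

ΔS_total = 36.8 J/K

ΔS_hot = −Q/T_H = −24200/488 = -49.59 J/K and ΔS_cold = +Q/T_C = 24200/280 = 86.43 J/K.
ΔS_total = -49.59 + 86.43 = 36.8 J/K, positive as the second law requires.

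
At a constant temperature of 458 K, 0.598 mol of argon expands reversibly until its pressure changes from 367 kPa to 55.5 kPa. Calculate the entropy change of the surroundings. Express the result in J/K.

ΔS_surr = -9.39 J/K

For an isothermal ideal gas ΔS_gas = nR ln(P₁/P₂) = 0.598 × 8.314 × ln(367/55.5) = 9.39 J/K.
The process is reversible, so ΔS_surr = −ΔS_gas = -9.39 J/K and ΔS_universe = 0.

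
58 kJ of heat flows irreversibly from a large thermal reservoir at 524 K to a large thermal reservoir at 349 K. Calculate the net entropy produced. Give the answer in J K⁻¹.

ΔS_hot = −Q/T_H = −58000/524 = -110.7 J/K and ΔS_cold = +Q/T_C = 58000/349 = 166.2 J/K.
ΔS_total = -110.7 + 166.2 = 55.5 J/K, positive as the second law requires.

ΔS_total = 55.5 J/K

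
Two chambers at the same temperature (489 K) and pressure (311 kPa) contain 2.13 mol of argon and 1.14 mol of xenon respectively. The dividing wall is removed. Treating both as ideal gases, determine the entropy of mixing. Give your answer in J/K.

Mole fractions: x_A = 2.13/3.27 = 0.651, x_B = 0.349.
ΔS_mix = −R(n_A ln x_A + n_B ln x_B) = −8.314 × (2.13 ln 0.651 + 1.14 ln 0.349) = 17.6 J/K.

ΔS_mix = 17.6 J/K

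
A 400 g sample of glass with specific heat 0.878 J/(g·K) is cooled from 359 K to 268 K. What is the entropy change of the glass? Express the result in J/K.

ΔS = ∫dQ_rev/T = m c ln(T₂/T₁) = 400 × 0.878 × ln(268/359) = -103 J/K.

ΔS = -103 J/K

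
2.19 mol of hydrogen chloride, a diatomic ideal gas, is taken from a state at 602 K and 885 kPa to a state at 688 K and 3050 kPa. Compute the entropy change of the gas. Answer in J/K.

ΔS = nC_p ln(T₂/T₁) − nR ln(P₂/P₁), with C_p = 7R/2 = 29.1 J mol⁻¹ K⁻¹ for a diatomic ideal gas.
ΔS = 2.19 × [29.1 × ln(688/602) − 8.314 × ln(3050/885)] = -14 J/K.

ΔS = -14 J/K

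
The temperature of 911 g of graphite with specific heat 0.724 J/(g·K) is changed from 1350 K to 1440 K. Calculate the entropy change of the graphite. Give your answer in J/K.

ΔS = 42.6 J/K

ΔS = ∫dQ_rev/T = m c ln(T₂/T₁) = 911 × 0.724 × ln(1440/1350) = 42.6 J/K.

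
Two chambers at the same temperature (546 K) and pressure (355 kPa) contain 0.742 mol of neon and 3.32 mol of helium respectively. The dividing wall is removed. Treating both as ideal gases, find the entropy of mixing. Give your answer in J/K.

Mole fractions: x_A = 0.742/4.06 = 0.183, x_B = 0.817.
ΔS_mix = −R(n_A ln x_A + n_B ln x_B) = −8.314 × (0.742 ln 0.183 + 3.32 ln 0.817) = 16.1 J/K.

ΔS_mix = 16.1 J/K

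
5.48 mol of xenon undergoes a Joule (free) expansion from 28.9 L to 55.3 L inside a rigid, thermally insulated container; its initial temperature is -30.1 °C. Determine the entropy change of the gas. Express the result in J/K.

For an ideal gas in free expansion Q = 0 and W = 0, so T is unchanged.
Entropy is a state function; using a reversible isothermal path, ΔS_gas = nR ln(V₂/V₁) = 5.48 × 8.314 × ln(55.3/28.9) = 29.6 J/K.

ΔS_gas = 29.6 J/K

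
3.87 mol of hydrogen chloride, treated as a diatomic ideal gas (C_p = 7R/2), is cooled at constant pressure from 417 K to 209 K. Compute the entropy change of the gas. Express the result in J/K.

ΔS = -77.8 J/K

At constant pressure, ΔS = nC_p ln(T₂/T₁) with C_p = 7R/2 = 29.1 J mol⁻¹ K⁻¹.
ΔS = 3.87 × 29.1 × ln(209/417) = -77.8 J/K.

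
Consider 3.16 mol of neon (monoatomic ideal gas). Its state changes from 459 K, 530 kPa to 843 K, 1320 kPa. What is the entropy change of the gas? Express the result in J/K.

ΔS = 16 J/K

ΔS = nC_p ln(T₂/T₁) − nR ln(P₂/P₁), with C_p = 5R/2 = 20.79 J mol⁻¹ K⁻¹ for a monoatomic ideal gas.
ΔS = 3.16 × [20.79 × ln(843/459) − 8.314 × ln(1320/530)] = 16 J/K.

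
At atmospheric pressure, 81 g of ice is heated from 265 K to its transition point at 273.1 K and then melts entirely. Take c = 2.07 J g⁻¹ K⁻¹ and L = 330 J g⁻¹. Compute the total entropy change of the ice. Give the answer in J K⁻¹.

ΔS = 103 J/K

Warming step: ΔS₁ = m c ln(T_tr/T_i) = 81 × 2.07 × ln(273.1/265) = 5.048 J/K.
Phase change: ΔS₂ = +mL/T_tr = 81 × 330 / 273.1 = 97.88 J/K.
ΔS_total = (5.048) + (97.88) = 103 J/K.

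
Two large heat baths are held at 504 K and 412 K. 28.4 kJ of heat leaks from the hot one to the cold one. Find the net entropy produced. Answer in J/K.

ΔS_hot = −Q/T_H = −28400/504 = -56.35 J/K and ΔS_cold = +Q/T_C = 28400/412 = 68.93 J/K.
ΔS_total = -56.35 + 68.93 = 12.6 J/K, positive as the second law requires.

ΔS_total = 12.6 J/K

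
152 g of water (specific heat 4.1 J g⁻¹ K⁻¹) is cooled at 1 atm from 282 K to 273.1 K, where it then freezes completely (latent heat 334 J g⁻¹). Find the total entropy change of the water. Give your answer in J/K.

Cooling step: ΔS₁ = m c ln(T_tr/T_i) = 152 × 4.1 × ln(273.1/282) = -19.99 J/K.
Phase change: ΔS₂ = −mL/T_tr = −152 × 334 / 273.1 = -185.9 J/K.
ΔS_total = (-19.99) + (-185.9) = -206 J/K.

ΔS = -206 J/K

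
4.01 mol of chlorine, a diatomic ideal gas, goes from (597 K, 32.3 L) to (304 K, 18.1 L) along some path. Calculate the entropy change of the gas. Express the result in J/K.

Entropy is a state function: ΔS = nC_V ln(T₂/T₁) + nR ln(V₂/V₁), with C_V = 5R/2 = 20.79 J mol⁻¹ K⁻¹ for a diatomic ideal gas.
ΔS = 4.01 × [20.79 × ln(304/597) + 8.314 × ln(18.1/32.3)] = -75.6 J/K.

ΔS = -75.6 J/K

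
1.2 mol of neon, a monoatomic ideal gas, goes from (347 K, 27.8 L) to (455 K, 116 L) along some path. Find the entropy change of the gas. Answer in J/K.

ΔS = 18.3 J/K

Entropy is a state function: ΔS = nC_V ln(T₂/T₁) + nR ln(V₂/V₁), with C_V = 3R/2 = 12.47 J mol⁻¹ K⁻¹ for a monoatomic ideal gas.
ΔS = 1.2 × [12.47 × ln(455/347) + 8.314 × ln(116/27.8)] = 18.3 J/K.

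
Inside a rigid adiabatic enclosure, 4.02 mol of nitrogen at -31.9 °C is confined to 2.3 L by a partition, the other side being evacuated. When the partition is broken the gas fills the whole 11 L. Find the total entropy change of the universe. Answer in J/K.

ΔS_universe = 52.3 J/K

For an ideal gas in free expansion Q = 0 and W = 0, so T is unchanged.
Entropy is a state function; using a reversible isothermal path, ΔS_gas = nR ln(V₂/V₁) = 4.02 × 8.314 × ln(11/2.3) = 52.3 J/K.
The insulated surroundings exchange no heat, so ΔS_surr = 0 and ΔS_universe = ΔS_gas.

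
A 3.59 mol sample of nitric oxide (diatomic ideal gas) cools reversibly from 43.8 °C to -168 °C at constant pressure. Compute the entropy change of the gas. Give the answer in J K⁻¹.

In kelvin: T₁ = 316.95 K, T₂ = 105.15 K. At constant pressure, ΔS = nC_p ln(T₂/T₁) with C_p = 7R/2 = 29.1 J mol⁻¹ K⁻¹.
ΔS = 3.59 × 29.1 × ln(105.15/316.95) = -115 J/K.

ΔS = -115 J/K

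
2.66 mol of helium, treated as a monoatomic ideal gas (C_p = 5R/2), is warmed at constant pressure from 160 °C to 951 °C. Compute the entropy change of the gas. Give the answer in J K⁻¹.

In kelvin: T₁ = 433.15 K, T₂ = 1224.15 K. At constant pressure, ΔS = nC_p ln(T₂/T₁) with C_p = 5R/2 = 20.79 J mol⁻¹ K⁻¹.
ΔS = 2.66 × 20.79 × ln(1224.15/433.15) = 57.4 J/K.

ΔS = 57.4 J/K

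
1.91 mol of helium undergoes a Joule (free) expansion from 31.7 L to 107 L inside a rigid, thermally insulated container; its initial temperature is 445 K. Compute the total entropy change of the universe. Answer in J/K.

ΔS_universe = 19.3 J/K

For an ideal gas in free expansion Q = 0 and W = 0, so T is unchanged.
Entropy is a state function; using a reversible isothermal path, ΔS_gas = nR ln(V₂/V₁) = 1.91 × 8.314 × ln(107/31.7) = 19.3 J/K.
The insulated surroundings exchange no heat, so ΔS_surr = 0 and ΔS_universe = ΔS_gas.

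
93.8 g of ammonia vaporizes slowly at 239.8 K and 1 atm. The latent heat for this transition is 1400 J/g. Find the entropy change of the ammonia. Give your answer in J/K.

Heat absorbed by the substance: Q = mL = 93.8 × 1400 = 131320 J.
At constant T, ΔS = Q_rev/T = 131320 / 239.8 = 548 J/K.

ΔS = 548 J/K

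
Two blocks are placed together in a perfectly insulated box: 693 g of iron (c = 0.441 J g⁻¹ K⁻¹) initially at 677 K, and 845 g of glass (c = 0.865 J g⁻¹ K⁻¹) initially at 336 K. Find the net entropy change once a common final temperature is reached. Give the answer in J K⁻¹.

ΔS_total = 57.2 J/K

Energy balance: T_f = (m₁c₁T₁ + m₂c₂T₂)/(m₁c₁ + m₂c₂) = 436.54 K.
ΔS₁ = m₁c₁ ln(T_f/T₁) = 305.613 × ln(436.54/677) = -134.1 J/K.
ΔS₂ = m₂c₂ ln(T_f/T₂) = 730.925 × ln(436.54/336) = 191.3 J/K.
ΔS_total = -134.1 + 191.3 = 57.2 J/K.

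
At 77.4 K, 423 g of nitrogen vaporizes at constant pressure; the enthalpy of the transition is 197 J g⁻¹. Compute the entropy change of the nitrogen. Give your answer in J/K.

Heat absorbed by the substance: Q = mL = 423 × 197 = 83331 J.
At constant T, ΔS = Q_rev/T = 83331 / 77.4 = 1080 J/K.

ΔS = 1080 J/K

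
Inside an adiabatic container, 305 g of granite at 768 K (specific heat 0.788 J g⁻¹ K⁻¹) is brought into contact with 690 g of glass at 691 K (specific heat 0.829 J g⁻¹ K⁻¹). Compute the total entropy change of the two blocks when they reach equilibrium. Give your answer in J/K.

ΔS_total = 0.958 J/K

Energy balance: T_f = (m₁c₁T₁ + m₂c₂T₂)/(m₁c₁ + m₂c₂) = 713.78 K.
ΔS₁ = m₁c₁ ln(T_f/T₁) = 240.34 × ln(713.78/768) = -17.596 J/K.
ΔS₂ = m₂c₂ ln(T_f/T₂) = 572.01 × ln(713.78/691) = 18.554 J/K.
ΔS_total = -17.596 + 18.554 = 0.958 J/K.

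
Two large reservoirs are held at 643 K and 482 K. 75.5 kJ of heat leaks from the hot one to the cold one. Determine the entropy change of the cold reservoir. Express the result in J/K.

ΔS_cold = 157 J/K

The cold reservoir gains heat Q, so ΔS_cold = +Q/T_C = 75500/482 = 157 J/K.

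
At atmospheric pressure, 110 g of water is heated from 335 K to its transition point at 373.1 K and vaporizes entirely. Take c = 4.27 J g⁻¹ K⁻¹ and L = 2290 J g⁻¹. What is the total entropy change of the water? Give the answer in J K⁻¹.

ΔS = 726 J/K

Warming step: ΔS₁ = m c ln(T_tr/T_i) = 110 × 4.27 × ln(373.1/335) = 50.59 J/K.
Phase change: ΔS₂ = +mL/T_tr = 110 × 2290 / 373.1 = 675.2 J/K.
ΔS_total = (50.59) + (675.2) = 726 J/K.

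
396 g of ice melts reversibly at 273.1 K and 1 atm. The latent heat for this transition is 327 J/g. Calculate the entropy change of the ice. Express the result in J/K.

Heat absorbed by the substance: Q = mL = 396 × 327 = 129492 J.
At constant T, ΔS = Q_rev/T = 129492 / 273.1 = 474 J/K.

ΔS = 474 J/K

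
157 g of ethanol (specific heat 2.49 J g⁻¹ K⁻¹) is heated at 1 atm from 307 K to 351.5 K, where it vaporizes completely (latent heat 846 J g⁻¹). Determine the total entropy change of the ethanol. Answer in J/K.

Warming step: ΔS₁ = m c ln(T_tr/T_i) = 157 × 2.49 × ln(351.5/307) = 52.92 J/K.
Phase change: ΔS₂ = +mL/T_tr = 157 × 846 / 351.5 = 377.9 J/K.
ΔS_total = (52.92) + (377.9) = 431 J/K.

ΔS = 431 J/K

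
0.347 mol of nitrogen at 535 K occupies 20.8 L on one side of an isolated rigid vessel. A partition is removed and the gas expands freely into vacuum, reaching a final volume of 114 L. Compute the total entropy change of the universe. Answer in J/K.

ΔS_universe = 4.91 J/K

No heat is exchanged and no work is done, so the ideal-gas temperature stays constant.
Entropy is a state function; using a reversible isothermal path, ΔS_gas = nR ln(V₂/V₁) = 0.347 × 8.314 × ln(114/20.8) = 4.91 J/K.
The insulated surroundings exchange no heat, so ΔS_surr = 0 and ΔS_universe = ΔS_gas.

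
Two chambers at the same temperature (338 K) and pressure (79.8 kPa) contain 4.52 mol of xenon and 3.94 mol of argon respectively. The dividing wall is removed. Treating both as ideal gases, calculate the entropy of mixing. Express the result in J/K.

ΔS_mix = 48.6 J/K

Mole fractions: x_A = 4.52/8.46 = 0.534, x_B = 0.466.
ΔS_mix = −R(n_A ln x_A + n_B ln x_B) = −8.314 × (4.52 ln 0.534 + 3.94 ln 0.466) = 48.6 J/K.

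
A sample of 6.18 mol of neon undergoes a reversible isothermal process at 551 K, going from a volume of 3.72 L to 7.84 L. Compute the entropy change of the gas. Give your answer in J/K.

For an isothermal ideal gas ΔS_gas = nR ln(V₂/V₁) = 6.18 × 8.314 × ln(7.84/3.72) = 38.3 J/K.

ΔS_gas = 38.3 J/K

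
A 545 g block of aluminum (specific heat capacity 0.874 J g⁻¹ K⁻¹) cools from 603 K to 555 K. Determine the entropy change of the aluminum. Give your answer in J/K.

ΔS = -39.5 J/K

ΔS = ∫dQ_rev/T = m c ln(T₂/T₁) = 545 × 0.874 × ln(555/603) = -39.5 J/K.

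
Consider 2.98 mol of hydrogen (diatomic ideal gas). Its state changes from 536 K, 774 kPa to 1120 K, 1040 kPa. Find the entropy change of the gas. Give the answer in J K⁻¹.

ΔS = 56.6 J/K

ΔS = nC_p ln(T₂/T₁) − nR ln(P₂/P₁), with C_p = 7R/2 = 29.1 J mol⁻¹ K⁻¹ for a diatomic ideal gas.
ΔS = 2.98 × [29.1 × ln(1120/536) − 8.314 × ln(1040/774)] = 56.6 J/K.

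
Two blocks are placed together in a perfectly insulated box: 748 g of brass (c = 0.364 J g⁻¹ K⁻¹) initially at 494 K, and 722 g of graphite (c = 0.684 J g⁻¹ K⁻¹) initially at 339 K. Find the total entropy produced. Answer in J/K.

Energy balance: T_f = (m₁c₁T₁ + m₂c₂T₂)/(m₁c₁ + m₂c₂) = 394.09 K.
ΔS₁ = m₁c₁ ln(T_f/T₁) = 272.272 × ln(394.09/494) = -61.52 J/K.
ΔS₂ = m₂c₂ ln(T_f/T₂) = 493.848 × ln(394.09/339) = 74.36 J/K.
ΔS_total = -61.52 + 74.36 = 12.8 J/K.

ΔS_total = 12.8 J/K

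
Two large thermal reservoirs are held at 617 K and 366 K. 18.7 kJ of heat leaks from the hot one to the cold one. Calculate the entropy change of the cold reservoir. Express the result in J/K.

ΔS_cold = 51.1 J/K

The cold reservoir gains heat Q, so ΔS_cold = +Q/T_C = 18700/366 = 51.1 J/K.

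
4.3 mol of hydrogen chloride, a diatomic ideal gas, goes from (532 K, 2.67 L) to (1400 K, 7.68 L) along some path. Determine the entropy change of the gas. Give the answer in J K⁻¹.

ΔS = 124 J/K

Entropy is a state function: ΔS = nC_V ln(T₂/T₁) + nR ln(V₂/V₁), with C_V = 5R/2 = 20.79 J mol⁻¹ K⁻¹ for a diatomic ideal gas.
ΔS = 4.3 × [20.79 × ln(1400/532) + 8.314 × ln(7.68/2.67)] = 124 J/K.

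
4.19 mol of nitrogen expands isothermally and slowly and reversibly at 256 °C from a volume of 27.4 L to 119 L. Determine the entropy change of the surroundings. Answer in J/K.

ΔS_surr = -51.2 J/K

For an isothermal ideal gas ΔS_gas = nR ln(V₂/V₁) = 4.19 × 8.314 × ln(119/27.4) = 51.2 J/K.
The process is reversible, so ΔS_surr = −ΔS_gas = -51.2 J/K and ΔS_universe = 0.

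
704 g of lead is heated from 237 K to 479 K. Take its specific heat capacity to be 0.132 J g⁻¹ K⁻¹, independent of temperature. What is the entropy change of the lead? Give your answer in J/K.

ΔS = ∫dQ_rev/T = m c ln(T₂/T₁) = 704 × 0.132 × ln(479/237) = 65.4 J/K.

ΔS = 65.4 J/K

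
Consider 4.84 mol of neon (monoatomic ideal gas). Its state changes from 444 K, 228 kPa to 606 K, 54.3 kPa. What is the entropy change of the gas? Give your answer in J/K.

ΔS = nC_p ln(T₂/T₁) − nR ln(P₂/P₁), with C_p = 5R/2 = 20.79 J mol⁻¹ K⁻¹ for a monoatomic ideal gas.
ΔS = 4.84 × [20.79 × ln(606/444) − 8.314 × ln(54.3/228)] = 89 J/K.

ΔS = 89 J/K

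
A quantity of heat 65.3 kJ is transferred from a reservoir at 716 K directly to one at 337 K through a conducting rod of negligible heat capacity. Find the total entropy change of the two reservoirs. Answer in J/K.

ΔS_total = 103 J/K

ΔS_hot = −Q/T_H = −65300/716 = -91.2 J/K and ΔS_cold = +Q/T_C = 65300/337 = 193.8 J/K.
ΔS_total = -91.2 + 193.8 = 103 J/K, positive as the second law requires.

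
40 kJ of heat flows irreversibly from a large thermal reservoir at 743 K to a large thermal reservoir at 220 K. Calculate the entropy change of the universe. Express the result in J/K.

ΔS_total = 128 J/K

ΔS_hot = −Q/T_H = −40000/743 = -53.84 J/K and ΔS_cold = +Q/T_C = 40000/220 = 181.8 J/K.
ΔS_total = -53.84 + 181.8 = 128 J/K, positive as the second law requires.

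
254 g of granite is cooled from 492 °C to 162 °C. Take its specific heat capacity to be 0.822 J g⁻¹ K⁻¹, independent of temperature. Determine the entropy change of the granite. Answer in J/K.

ΔS = -118 J/K

In kelvin: T₁ = 765.15 K, T₂ = 435.15 K. ΔS = ∫dQ_rev/T = m c ln(T₂/T₁) = 254 × 0.822 × ln(435.15/765.15) = -118 J/K.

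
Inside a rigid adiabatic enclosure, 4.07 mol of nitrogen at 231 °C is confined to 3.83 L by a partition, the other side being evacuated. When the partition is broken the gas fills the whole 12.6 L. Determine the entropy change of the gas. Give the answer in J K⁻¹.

ΔS_gas = 40.3 J/K

No heat is exchanged and no work is done, so the ideal-gas temperature stays constant.
Entropy is a state function; using a reversible isothermal path, ΔS_gas = nR ln(V₂/V₁) = 4.07 × 8.314 × ln(12.6/3.83) = 40.3 J/K.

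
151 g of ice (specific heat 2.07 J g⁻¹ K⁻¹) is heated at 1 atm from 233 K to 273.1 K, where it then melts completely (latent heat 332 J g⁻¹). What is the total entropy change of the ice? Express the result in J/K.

ΔS = 233 J/K

Warming step: ΔS₁ = m c ln(T_tr/T_i) = 151 × 2.07 × ln(273.1/233) = 49.64 J/K.
Phase change: ΔS₂ = +mL/T_tr = 151 × 332 / 273.1 = 183.6 J/K.
ΔS_total = (49.64) + (183.6) = 233 J/K.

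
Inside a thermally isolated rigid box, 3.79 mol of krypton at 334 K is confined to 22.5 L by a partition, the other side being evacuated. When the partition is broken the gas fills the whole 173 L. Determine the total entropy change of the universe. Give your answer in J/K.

For an ideal gas in free expansion Q = 0 and W = 0, so T is unchanged.
Entropy is a state function; using a reversible isothermal path, ΔS_gas = nR ln(V₂/V₁) = 3.79 × 8.314 × ln(173/22.5) = 64.3 J/K.
The insulated surroundings exchange no heat, so ΔS_surr = 0 and ΔS_universe = ΔS_gas.

ΔS_universe = 64.3 J/K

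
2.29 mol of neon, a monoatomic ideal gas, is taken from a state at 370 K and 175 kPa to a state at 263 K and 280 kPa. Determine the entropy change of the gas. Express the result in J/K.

ΔS = nC_p ln(T₂/T₁) − nR ln(P₂/P₁), with C_p = 5R/2 = 20.79 J mol⁻¹ K⁻¹ for a monoatomic ideal gas.
ΔS = 2.29 × [20.79 × ln(263/370) − 8.314 × ln(280/175)] = -25.2 J/K.

ΔS = -25.2 J/K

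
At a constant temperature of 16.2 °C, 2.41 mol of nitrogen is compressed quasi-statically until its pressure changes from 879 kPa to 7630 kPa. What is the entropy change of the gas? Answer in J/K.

For an isothermal ideal gas ΔS_gas = nR ln(P₁/P₂) = 2.41 × 8.314 × ln(879/7630) = -43.3 J/K.

ΔS_gas = -43.3 J/K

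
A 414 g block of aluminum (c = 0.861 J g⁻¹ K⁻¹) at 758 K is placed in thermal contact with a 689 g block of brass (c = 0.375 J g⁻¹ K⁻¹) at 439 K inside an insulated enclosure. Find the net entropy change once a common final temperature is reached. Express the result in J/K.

Energy balance: T_f = (m₁c₁T₁ + m₂c₂T₂)/(m₁c₁ + m₂c₂) = 623.94 K.
ΔS₁ = m₁c₁ ln(T_f/T₁) = 356.454 × ln(623.94/758) = -69.37 J/K.
ΔS₂ = m₂c₂ ln(T_f/T₂) = 258.375 × ln(623.94/439) = 90.83 J/K.
ΔS_total = -69.37 + 90.83 = 21.5 J/K.

ΔS_total = 21.5 J/K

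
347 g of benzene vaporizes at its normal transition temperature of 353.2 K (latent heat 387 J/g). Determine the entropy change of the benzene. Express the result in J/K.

Heat absorbed by the substance: Q = mL = 347 × 387 = 134289 J.
At constant T, ΔS = Q_rev/T = 134289 / 353.2 = 380 J/K.

ΔS = 380 J/K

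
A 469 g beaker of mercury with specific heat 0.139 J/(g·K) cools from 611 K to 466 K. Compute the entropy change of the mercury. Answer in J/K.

ΔS = ∫dQ_rev/T = m c ln(T₂/T₁) = 469 × 0.139 × ln(466/611) = -17.7 J/K.

ΔS = -17.7 J/K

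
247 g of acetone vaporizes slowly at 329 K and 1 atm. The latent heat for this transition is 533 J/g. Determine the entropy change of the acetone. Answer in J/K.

ΔS = 400 J/K

Heat absorbed by the substance: Q = mL = 247 × 533 = 131651 J.
At constant T, ΔS = Q_rev/T = 131651 / 329 = 400 J/K.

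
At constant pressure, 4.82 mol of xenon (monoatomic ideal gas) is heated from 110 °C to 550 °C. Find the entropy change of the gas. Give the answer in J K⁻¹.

In kelvin: T₁ = 383.15 K, T₂ = 823.15 K. At constant pressure, ΔS = nC_p ln(T₂/T₁) with C_p = 5R/2 = 20.79 J mol⁻¹ K⁻¹.
ΔS = 4.82 × 20.79 × ln(823.15/383.15) = 76.6 J/K.

ΔS = 76.6 J/K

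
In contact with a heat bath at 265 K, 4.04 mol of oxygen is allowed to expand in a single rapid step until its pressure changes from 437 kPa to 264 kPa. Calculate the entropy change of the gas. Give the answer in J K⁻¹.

ΔS_gas = 16.9 J/K

Entropy is a state function, so ΔS_gas depends only on the end states.
For an isothermal ideal gas ΔS_gas = nR ln(P₁/P₂) = 4.04 × 8.314 × ln(437/264) = 16.9 J/K.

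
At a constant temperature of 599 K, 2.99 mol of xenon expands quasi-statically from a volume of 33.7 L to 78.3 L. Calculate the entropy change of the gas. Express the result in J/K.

For an isothermal ideal gas ΔS_gas = nR ln(V₂/V₁) = 2.99 × 8.314 × ln(78.3/33.7) = 21 J/K.

ΔS_gas = 21 J/K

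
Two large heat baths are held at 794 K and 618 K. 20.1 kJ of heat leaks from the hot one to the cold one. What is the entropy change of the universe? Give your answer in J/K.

ΔS_hot = −Q/T_H = −20100/794 = -25.31 J/K and ΔS_cold = +Q/T_C = 20100/618 = 32.52 J/K.
ΔS_total = -25.31 + 32.52 = 7.21 J/K, positive as the second law requires.

ΔS_total = 7.21 J/K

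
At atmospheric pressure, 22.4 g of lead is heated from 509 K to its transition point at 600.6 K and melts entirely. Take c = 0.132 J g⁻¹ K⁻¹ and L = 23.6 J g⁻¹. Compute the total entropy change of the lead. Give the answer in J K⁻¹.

ΔS = 1.37 J/K

Warming step: ΔS₁ = m c ln(T_tr/T_i) = 22.4 × 0.132 × ln(600.6/509) = 0.4893 J/K.
Phase change: ΔS₂ = +mL/T_tr = 22.4 × 23.6 / 600.6 = 0.8802 J/K.
ΔS_total = (0.4893) + (0.8802) = 1.37 J/K.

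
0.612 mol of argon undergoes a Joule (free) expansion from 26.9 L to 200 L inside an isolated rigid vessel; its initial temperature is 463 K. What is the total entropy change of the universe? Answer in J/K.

ΔS_universe = 10.2 J/K

For an ideal gas in free expansion Q = 0 and W = 0, so T is unchanged.
Entropy is a state function; using a reversible isothermal path, ΔS_gas = nR ln(V₂/V₁) = 0.612 × 8.314 × ln(200/26.9) = 10.2 J/K.
The insulated surroundings exchange no heat, so ΔS_surr = 0 and ΔS_universe = ΔS_gas.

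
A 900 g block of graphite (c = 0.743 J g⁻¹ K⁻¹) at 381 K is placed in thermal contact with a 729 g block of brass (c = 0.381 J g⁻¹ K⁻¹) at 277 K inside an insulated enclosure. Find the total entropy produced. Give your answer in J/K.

Energy balance: T_f = (m₁c₁T₁ + m₂c₂T₂)/(m₁c₁ + m₂c₂) = 350.48 K.
ΔS₁ = m₁c₁ ln(T_f/T₁) = 668.7 × ln(350.48/381) = -55.83 J/K.
ΔS₂ = m₂c₂ ln(T_f/T₂) = 277.749 × ln(350.48/277) = 65.35 J/K.
ΔS_total = -55.83 + 65.35 = 9.52 J/K.

ΔS_total = 9.52 J/K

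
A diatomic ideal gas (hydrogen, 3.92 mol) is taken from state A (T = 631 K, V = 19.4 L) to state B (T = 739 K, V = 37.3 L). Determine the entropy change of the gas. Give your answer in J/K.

ΔS = 34.2 J/K

Entropy is a state function: ΔS = nC_V ln(T₂/T₁) + nR ln(V₂/V₁), with C_V = 5R/2 = 20.79 J mol⁻¹ K⁻¹ for a diatomic ideal gas.
ΔS = 3.92 × [20.79 × ln(739/631) + 8.314 × ln(37.3/19.4)] = 34.2 J/K.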